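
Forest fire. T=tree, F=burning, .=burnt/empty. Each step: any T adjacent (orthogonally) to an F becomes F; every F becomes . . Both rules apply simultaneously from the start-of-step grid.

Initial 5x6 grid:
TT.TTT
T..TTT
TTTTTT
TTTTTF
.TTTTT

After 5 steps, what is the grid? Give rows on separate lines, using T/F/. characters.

Step 1: 3 trees catch fire, 1 burn out
  TT.TTT
  T..TTT
  TTTTTF
  TTTTF.
  .TTTTF
Step 2: 4 trees catch fire, 3 burn out
  TT.TTT
  T..TTF
  TTTTF.
  TTTF..
  .TTTF.
Step 3: 5 trees catch fire, 4 burn out
  TT.TTF
  T..TF.
  TTTF..
  TTF...
  .TTF..
Step 4: 5 trees catch fire, 5 burn out
  TT.TF.
  T..F..
  TTF...
  TF....
  .TF...
Step 5: 4 trees catch fire, 5 burn out
  TT.F..
  T.....
  TF....
  F.....
  .F....

TT.F..
T.....
TF....
F.....
.F....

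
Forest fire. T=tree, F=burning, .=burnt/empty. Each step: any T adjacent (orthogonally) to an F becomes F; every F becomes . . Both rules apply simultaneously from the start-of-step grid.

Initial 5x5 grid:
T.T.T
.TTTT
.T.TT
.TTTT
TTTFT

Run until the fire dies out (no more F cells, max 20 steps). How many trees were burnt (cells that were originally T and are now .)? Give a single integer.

Answer: 17

Derivation:
Step 1: +3 fires, +1 burnt (F count now 3)
Step 2: +4 fires, +3 burnt (F count now 4)
Step 3: +4 fires, +4 burnt (F count now 4)
Step 4: +3 fires, +4 burnt (F count now 3)
Step 5: +3 fires, +3 burnt (F count now 3)
Step 6: +0 fires, +3 burnt (F count now 0)
Fire out after step 6
Initially T: 18, now '.': 24
Total burnt (originally-T cells now '.'): 17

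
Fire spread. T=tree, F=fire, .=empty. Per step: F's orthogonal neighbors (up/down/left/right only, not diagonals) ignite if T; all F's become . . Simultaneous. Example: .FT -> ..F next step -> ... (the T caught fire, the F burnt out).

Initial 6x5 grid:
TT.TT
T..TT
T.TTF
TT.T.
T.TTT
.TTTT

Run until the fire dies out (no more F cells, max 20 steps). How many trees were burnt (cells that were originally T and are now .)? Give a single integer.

Answer: 14

Derivation:
Step 1: +2 fires, +1 burnt (F count now 2)
Step 2: +4 fires, +2 burnt (F count now 4)
Step 3: +2 fires, +4 burnt (F count now 2)
Step 4: +3 fires, +2 burnt (F count now 3)
Step 5: +2 fires, +3 burnt (F count now 2)
Step 6: +1 fires, +2 burnt (F count now 1)
Step 7: +0 fires, +1 burnt (F count now 0)
Fire out after step 7
Initially T: 21, now '.': 23
Total burnt (originally-T cells now '.'): 14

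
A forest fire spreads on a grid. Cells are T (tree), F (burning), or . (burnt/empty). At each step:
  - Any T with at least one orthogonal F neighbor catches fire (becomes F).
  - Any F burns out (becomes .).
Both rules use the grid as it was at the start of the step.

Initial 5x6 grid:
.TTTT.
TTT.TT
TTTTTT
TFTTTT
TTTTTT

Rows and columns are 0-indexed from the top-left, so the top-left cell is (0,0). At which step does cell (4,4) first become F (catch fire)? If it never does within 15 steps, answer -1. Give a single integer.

Step 1: cell (4,4)='T' (+4 fires, +1 burnt)
Step 2: cell (4,4)='T' (+6 fires, +4 burnt)
Step 3: cell (4,4)='T' (+6 fires, +6 burnt)
Step 4: cell (4,4)='F' (+4 fires, +6 burnt)
  -> target ignites at step 4
Step 5: cell (4,4)='.' (+4 fires, +4 burnt)
Step 6: cell (4,4)='.' (+2 fires, +4 burnt)
Step 7: cell (4,4)='.' (+0 fires, +2 burnt)
  fire out at step 7

4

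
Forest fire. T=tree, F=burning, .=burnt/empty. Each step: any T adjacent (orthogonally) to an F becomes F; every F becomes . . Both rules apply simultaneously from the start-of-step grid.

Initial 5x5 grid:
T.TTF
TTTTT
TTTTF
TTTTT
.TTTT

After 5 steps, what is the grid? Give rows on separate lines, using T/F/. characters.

Step 1: 4 trees catch fire, 2 burn out
  T.TF.
  TTTTF
  TTTF.
  TTTTF
  .TTTT
Step 2: 5 trees catch fire, 4 burn out
  T.F..
  TTTF.
  TTF..
  TTTF.
  .TTTF
Step 3: 4 trees catch fire, 5 burn out
  T....
  TTF..
  TF...
  TTF..
  .TTF.
Step 4: 4 trees catch fire, 4 burn out
  T....
  TF...
  F....
  TF...
  .TF..
Step 5: 3 trees catch fire, 4 burn out
  T....
  F....
  .....
  F....
  .F...

T....
F....
.....
F....
.F...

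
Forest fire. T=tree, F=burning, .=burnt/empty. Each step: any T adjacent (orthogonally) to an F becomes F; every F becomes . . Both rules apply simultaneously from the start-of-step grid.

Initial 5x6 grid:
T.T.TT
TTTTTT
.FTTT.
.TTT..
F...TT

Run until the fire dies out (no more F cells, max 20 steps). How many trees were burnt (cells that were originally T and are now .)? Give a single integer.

Answer: 16

Derivation:
Step 1: +3 fires, +2 burnt (F count now 3)
Step 2: +4 fires, +3 burnt (F count now 4)
Step 3: +5 fires, +4 burnt (F count now 5)
Step 4: +1 fires, +5 burnt (F count now 1)
Step 5: +2 fires, +1 burnt (F count now 2)
Step 6: +1 fires, +2 burnt (F count now 1)
Step 7: +0 fires, +1 burnt (F count now 0)
Fire out after step 7
Initially T: 18, now '.': 28
Total burnt (originally-T cells now '.'): 16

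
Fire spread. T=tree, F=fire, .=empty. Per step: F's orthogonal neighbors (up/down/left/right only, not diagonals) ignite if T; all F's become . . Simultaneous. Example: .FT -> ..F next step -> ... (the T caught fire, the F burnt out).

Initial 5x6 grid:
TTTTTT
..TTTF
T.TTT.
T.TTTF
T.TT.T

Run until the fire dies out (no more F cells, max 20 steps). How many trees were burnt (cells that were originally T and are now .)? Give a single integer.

Step 1: +4 fires, +2 burnt (F count now 4)
Step 2: +4 fires, +4 burnt (F count now 4)
Step 3: +5 fires, +4 burnt (F count now 5)
Step 4: +3 fires, +5 burnt (F count now 3)
Step 5: +1 fires, +3 burnt (F count now 1)
Step 6: +1 fires, +1 burnt (F count now 1)
Step 7: +0 fires, +1 burnt (F count now 0)
Fire out after step 7
Initially T: 21, now '.': 27
Total burnt (originally-T cells now '.'): 18

Answer: 18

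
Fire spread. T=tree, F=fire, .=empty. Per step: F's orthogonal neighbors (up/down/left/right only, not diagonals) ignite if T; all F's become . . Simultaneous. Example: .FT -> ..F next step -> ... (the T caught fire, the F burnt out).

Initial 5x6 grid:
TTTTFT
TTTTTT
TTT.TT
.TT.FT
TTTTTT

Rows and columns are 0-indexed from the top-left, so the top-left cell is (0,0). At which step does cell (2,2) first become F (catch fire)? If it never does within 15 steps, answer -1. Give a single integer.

Step 1: cell (2,2)='T' (+6 fires, +2 burnt)
Step 2: cell (2,2)='T' (+6 fires, +6 burnt)
Step 3: cell (2,2)='T' (+3 fires, +6 burnt)
Step 4: cell (2,2)='F' (+5 fires, +3 burnt)
  -> target ignites at step 4
Step 5: cell (2,2)='.' (+4 fires, +5 burnt)
Step 6: cell (2,2)='.' (+1 fires, +4 burnt)
Step 7: cell (2,2)='.' (+0 fires, +1 burnt)
  fire out at step 7

4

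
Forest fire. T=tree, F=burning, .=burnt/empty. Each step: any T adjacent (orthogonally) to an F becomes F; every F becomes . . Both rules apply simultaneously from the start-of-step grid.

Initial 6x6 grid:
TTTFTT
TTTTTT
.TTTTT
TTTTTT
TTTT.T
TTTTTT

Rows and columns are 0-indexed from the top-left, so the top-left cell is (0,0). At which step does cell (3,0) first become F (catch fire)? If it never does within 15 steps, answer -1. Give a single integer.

Step 1: cell (3,0)='T' (+3 fires, +1 burnt)
Step 2: cell (3,0)='T' (+5 fires, +3 burnt)
Step 3: cell (3,0)='T' (+6 fires, +5 burnt)
Step 4: cell (3,0)='T' (+6 fires, +6 burnt)
Step 5: cell (3,0)='T' (+4 fires, +6 burnt)
Step 6: cell (3,0)='F' (+5 fires, +4 burnt)
  -> target ignites at step 6
Step 7: cell (3,0)='.' (+3 fires, +5 burnt)
Step 8: cell (3,0)='.' (+1 fires, +3 burnt)
Step 9: cell (3,0)='.' (+0 fires, +1 burnt)
  fire out at step 9

6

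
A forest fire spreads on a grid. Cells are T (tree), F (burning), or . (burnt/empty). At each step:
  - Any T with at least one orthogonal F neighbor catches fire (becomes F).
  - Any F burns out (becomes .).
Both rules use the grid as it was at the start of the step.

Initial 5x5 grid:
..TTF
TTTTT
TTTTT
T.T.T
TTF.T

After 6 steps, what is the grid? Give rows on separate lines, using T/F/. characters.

Step 1: 4 trees catch fire, 2 burn out
  ..TF.
  TTTTF
  TTTTT
  T.F.T
  TF..T
Step 2: 5 trees catch fire, 4 burn out
  ..F..
  TTTF.
  TTFTF
  T...T
  F...T
Step 3: 5 trees catch fire, 5 burn out
  .....
  TTF..
  TF.F.
  F...F
  ....T
Step 4: 3 trees catch fire, 5 burn out
  .....
  TF...
  F....
  .....
  ....F
Step 5: 1 trees catch fire, 3 burn out
  .....
  F....
  .....
  .....
  .....
Step 6: 0 trees catch fire, 1 burn out
  .....
  .....
  .....
  .....
  .....

.....
.....
.....
.....
.....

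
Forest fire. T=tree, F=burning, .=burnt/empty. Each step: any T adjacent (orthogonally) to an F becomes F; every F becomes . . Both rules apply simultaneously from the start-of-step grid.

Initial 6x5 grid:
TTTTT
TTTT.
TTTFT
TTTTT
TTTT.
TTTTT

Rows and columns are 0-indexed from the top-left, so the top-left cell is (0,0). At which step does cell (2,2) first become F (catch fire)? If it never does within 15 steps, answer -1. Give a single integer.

Step 1: cell (2,2)='F' (+4 fires, +1 burnt)
  -> target ignites at step 1
Step 2: cell (2,2)='.' (+6 fires, +4 burnt)
Step 3: cell (2,2)='.' (+7 fires, +6 burnt)
Step 4: cell (2,2)='.' (+6 fires, +7 burnt)
Step 5: cell (2,2)='.' (+3 fires, +6 burnt)
Step 6: cell (2,2)='.' (+1 fires, +3 burnt)
Step 7: cell (2,2)='.' (+0 fires, +1 burnt)
  fire out at step 7

1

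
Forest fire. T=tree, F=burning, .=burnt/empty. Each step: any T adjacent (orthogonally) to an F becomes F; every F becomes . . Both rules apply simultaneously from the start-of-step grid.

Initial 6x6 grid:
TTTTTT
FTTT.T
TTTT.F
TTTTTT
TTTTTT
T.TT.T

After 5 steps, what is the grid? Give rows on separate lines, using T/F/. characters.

Step 1: 5 trees catch fire, 2 burn out
  FTTTTT
  .FTT.F
  FTTT..
  TTTTTF
  TTTTTT
  T.TT.T
Step 2: 7 trees catch fire, 5 burn out
  .FTTTF
  ..FT..
  .FTT..
  FTTTF.
  TTTTTF
  T.TT.T
Step 3: 9 trees catch fire, 7 burn out
  ..FTF.
  ...F..
  ..FT..
  .FTF..
  FTTTF.
  T.TT.F
Step 4: 6 trees catch fire, 9 burn out
  ...F..
  ......
  ...F..
  ..F...
  .FTF..
  F.TT..
Step 5: 2 trees catch fire, 6 burn out
  ......
  ......
  ......
  ......
  ..F...
  ..TF..

......
......
......
......
..F...
..TF..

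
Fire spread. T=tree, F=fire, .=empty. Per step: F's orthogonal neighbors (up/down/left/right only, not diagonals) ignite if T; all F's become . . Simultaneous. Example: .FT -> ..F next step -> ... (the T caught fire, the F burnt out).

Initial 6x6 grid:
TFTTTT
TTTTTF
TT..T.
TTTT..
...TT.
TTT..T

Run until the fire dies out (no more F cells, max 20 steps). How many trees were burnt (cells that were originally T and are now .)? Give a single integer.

Step 1: +5 fires, +2 burnt (F count now 5)
Step 2: +7 fires, +5 burnt (F count now 7)
Step 3: +2 fires, +7 burnt (F count now 2)
Step 4: +2 fires, +2 burnt (F count now 2)
Step 5: +1 fires, +2 burnt (F count now 1)
Step 6: +1 fires, +1 burnt (F count now 1)
Step 7: +1 fires, +1 burnt (F count now 1)
Step 8: +0 fires, +1 burnt (F count now 0)
Fire out after step 8
Initially T: 23, now '.': 32
Total burnt (originally-T cells now '.'): 19

Answer: 19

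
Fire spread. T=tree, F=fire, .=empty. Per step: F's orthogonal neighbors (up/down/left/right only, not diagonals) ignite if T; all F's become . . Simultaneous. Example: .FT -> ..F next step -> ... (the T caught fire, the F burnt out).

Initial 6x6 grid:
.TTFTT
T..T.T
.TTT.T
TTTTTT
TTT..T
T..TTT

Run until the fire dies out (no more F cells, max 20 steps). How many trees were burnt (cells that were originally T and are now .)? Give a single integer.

Answer: 24

Derivation:
Step 1: +3 fires, +1 burnt (F count now 3)
Step 2: +3 fires, +3 burnt (F count now 3)
Step 3: +3 fires, +3 burnt (F count now 3)
Step 4: +4 fires, +3 burnt (F count now 4)
Step 5: +3 fires, +4 burnt (F count now 3)
Step 6: +3 fires, +3 burnt (F count now 3)
Step 7: +2 fires, +3 burnt (F count now 2)
Step 8: +2 fires, +2 burnt (F count now 2)
Step 9: +1 fires, +2 burnt (F count now 1)
Step 10: +0 fires, +1 burnt (F count now 0)
Fire out after step 10
Initially T: 25, now '.': 35
Total burnt (originally-T cells now '.'): 24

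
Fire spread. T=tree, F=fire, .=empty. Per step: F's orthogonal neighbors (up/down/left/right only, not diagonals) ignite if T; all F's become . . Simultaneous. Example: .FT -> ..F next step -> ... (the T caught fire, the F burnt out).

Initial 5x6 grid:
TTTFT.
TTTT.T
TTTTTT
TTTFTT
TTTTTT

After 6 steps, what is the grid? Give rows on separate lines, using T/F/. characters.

Step 1: 7 trees catch fire, 2 burn out
  TTF.F.
  TTTF.T
  TTTFTT
  TTF.FT
  TTTFTT
Step 2: 8 trees catch fire, 7 burn out
  TF....
  TTF..T
  TTF.FT
  TF...F
  TTF.FT
Step 3: 7 trees catch fire, 8 burn out
  F.....
  TF...T
  TF...F
  F.....
  TF...F
Step 4: 4 trees catch fire, 7 burn out
  ......
  F....F
  F.....
  ......
  F.....
Step 5: 0 trees catch fire, 4 burn out
  ......
  ......
  ......
  ......
  ......
Step 6: 0 trees catch fire, 0 burn out
  ......
  ......
  ......
  ......
  ......

......
......
......
......
......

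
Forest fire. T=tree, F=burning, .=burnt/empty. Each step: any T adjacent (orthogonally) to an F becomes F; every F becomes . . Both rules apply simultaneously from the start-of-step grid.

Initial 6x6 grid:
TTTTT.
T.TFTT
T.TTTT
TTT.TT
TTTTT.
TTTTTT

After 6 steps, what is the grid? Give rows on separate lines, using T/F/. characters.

Step 1: 4 trees catch fire, 1 burn out
  TTTFT.
  T.F.FT
  T.TFTT
  TTT.TT
  TTTTT.
  TTTTTT
Step 2: 5 trees catch fire, 4 burn out
  TTF.F.
  T....F
  T.F.FT
  TTT.TT
  TTTTT.
  TTTTTT
Step 3: 4 trees catch fire, 5 burn out
  TF....
  T.....
  T....F
  TTF.FT
  TTTTT.
  TTTTTT
Step 4: 5 trees catch fire, 4 burn out
  F.....
  T.....
  T.....
  TF...F
  TTFTF.
  TTTTTT
Step 5: 6 trees catch fire, 5 burn out
  ......
  F.....
  T.....
  F.....
  TF.F..
  TTFTFT
Step 6: 5 trees catch fire, 6 burn out
  ......
  ......
  F.....
  ......
  F.....
  TF.F.F

......
......
F.....
......
F.....
TF.F.F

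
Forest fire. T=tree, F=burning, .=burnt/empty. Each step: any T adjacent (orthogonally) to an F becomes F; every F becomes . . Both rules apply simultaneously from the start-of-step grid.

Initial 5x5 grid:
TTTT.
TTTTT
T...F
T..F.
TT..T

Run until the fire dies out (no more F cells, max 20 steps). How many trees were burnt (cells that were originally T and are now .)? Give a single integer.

Answer: 13

Derivation:
Step 1: +1 fires, +2 burnt (F count now 1)
Step 2: +1 fires, +1 burnt (F count now 1)
Step 3: +2 fires, +1 burnt (F count now 2)
Step 4: +2 fires, +2 burnt (F count now 2)
Step 5: +2 fires, +2 burnt (F count now 2)
Step 6: +2 fires, +2 burnt (F count now 2)
Step 7: +1 fires, +2 burnt (F count now 1)
Step 8: +1 fires, +1 burnt (F count now 1)
Step 9: +1 fires, +1 burnt (F count now 1)
Step 10: +0 fires, +1 burnt (F count now 0)
Fire out after step 10
Initially T: 14, now '.': 24
Total burnt (originally-T cells now '.'): 13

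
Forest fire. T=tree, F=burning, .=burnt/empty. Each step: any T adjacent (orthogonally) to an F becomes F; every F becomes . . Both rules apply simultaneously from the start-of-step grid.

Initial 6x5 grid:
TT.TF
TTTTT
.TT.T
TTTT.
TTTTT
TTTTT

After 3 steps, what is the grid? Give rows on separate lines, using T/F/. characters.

Step 1: 2 trees catch fire, 1 burn out
  TT.F.
  TTTTF
  .TT.T
  TTTT.
  TTTTT
  TTTTT
Step 2: 2 trees catch fire, 2 burn out
  TT...
  TTTF.
  .TT.F
  TTTT.
  TTTTT
  TTTTT
Step 3: 1 trees catch fire, 2 burn out
  TT...
  TTF..
  .TT..
  TTTT.
  TTTTT
  TTTTT

TT...
TTF..
.TT..
TTTT.
TTTTT
TTTTT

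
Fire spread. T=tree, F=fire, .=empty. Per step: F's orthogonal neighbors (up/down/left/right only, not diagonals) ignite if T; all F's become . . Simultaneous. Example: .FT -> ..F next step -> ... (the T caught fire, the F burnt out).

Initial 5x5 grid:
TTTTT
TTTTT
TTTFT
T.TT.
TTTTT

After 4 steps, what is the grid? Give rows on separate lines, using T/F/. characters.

Step 1: 4 trees catch fire, 1 burn out
  TTTTT
  TTTFT
  TTF.F
  T.TF.
  TTTTT
Step 2: 6 trees catch fire, 4 burn out
  TTTFT
  TTF.F
  TF...
  T.F..
  TTTFT
Step 3: 6 trees catch fire, 6 burn out
  TTF.F
  TF...
  F....
  T....
  TTF.F
Step 4: 4 trees catch fire, 6 burn out
  TF...
  F....
  .....
  F....
  TF...

TF...
F....
.....
F....
TF...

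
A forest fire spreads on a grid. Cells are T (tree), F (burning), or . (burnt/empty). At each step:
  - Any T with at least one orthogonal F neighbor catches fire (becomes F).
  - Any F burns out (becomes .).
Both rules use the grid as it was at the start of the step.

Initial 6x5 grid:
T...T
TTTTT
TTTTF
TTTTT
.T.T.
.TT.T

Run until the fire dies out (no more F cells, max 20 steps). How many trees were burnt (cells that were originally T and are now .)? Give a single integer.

Answer: 20

Derivation:
Step 1: +3 fires, +1 burnt (F count now 3)
Step 2: +4 fires, +3 burnt (F count now 4)
Step 3: +4 fires, +4 burnt (F count now 4)
Step 4: +3 fires, +4 burnt (F count now 3)
Step 5: +3 fires, +3 burnt (F count now 3)
Step 6: +2 fires, +3 burnt (F count now 2)
Step 7: +1 fires, +2 burnt (F count now 1)
Step 8: +0 fires, +1 burnt (F count now 0)
Fire out after step 8
Initially T: 21, now '.': 29
Total burnt (originally-T cells now '.'): 20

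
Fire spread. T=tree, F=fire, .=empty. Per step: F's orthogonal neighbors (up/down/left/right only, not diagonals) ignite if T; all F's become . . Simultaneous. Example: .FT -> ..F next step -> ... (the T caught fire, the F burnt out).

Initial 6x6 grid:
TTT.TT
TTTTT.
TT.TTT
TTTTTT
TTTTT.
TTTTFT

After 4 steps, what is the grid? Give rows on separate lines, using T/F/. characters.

Step 1: 3 trees catch fire, 1 burn out
  TTT.TT
  TTTTT.
  TT.TTT
  TTTTTT
  TTTTF.
  TTTF.F
Step 2: 3 trees catch fire, 3 burn out
  TTT.TT
  TTTTT.
  TT.TTT
  TTTTFT
  TTTF..
  TTF...
Step 3: 5 trees catch fire, 3 burn out
  TTT.TT
  TTTTT.
  TT.TFT
  TTTF.F
  TTF...
  TF....
Step 4: 6 trees catch fire, 5 burn out
  TTT.TT
  TTTTF.
  TT.F.F
  TTF...
  TF....
  F.....

TTT.TT
TTTTF.
TT.F.F
TTF...
TF....
F.....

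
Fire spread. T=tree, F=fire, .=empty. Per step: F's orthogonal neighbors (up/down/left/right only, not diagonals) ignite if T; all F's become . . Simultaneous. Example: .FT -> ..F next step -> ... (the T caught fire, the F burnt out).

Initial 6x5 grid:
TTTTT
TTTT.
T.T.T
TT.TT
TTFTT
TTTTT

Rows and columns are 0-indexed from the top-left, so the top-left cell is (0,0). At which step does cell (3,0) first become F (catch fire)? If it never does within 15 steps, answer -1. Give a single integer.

Step 1: cell (3,0)='T' (+3 fires, +1 burnt)
Step 2: cell (3,0)='T' (+6 fires, +3 burnt)
Step 3: cell (3,0)='F' (+4 fires, +6 burnt)
  -> target ignites at step 3
Step 4: cell (3,0)='.' (+2 fires, +4 burnt)
Step 5: cell (3,0)='.' (+1 fires, +2 burnt)
Step 6: cell (3,0)='.' (+2 fires, +1 burnt)
Step 7: cell (3,0)='.' (+2 fires, +2 burnt)
Step 8: cell (3,0)='.' (+3 fires, +2 burnt)
Step 9: cell (3,0)='.' (+1 fires, +3 burnt)
Step 10: cell (3,0)='.' (+1 fires, +1 burnt)
Step 11: cell (3,0)='.' (+0 fires, +1 burnt)
  fire out at step 11

3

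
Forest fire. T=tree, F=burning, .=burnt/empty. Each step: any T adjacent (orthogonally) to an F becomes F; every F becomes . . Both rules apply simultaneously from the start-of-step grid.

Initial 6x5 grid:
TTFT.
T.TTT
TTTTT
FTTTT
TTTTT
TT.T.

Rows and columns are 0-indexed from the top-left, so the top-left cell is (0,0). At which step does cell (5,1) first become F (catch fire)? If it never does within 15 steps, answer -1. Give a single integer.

Step 1: cell (5,1)='T' (+6 fires, +2 burnt)
Step 2: cell (5,1)='T' (+8 fires, +6 burnt)
Step 3: cell (5,1)='F' (+5 fires, +8 burnt)
  -> target ignites at step 3
Step 4: cell (5,1)='.' (+3 fires, +5 burnt)
Step 5: cell (5,1)='.' (+2 fires, +3 burnt)
Step 6: cell (5,1)='.' (+0 fires, +2 burnt)
  fire out at step 6

3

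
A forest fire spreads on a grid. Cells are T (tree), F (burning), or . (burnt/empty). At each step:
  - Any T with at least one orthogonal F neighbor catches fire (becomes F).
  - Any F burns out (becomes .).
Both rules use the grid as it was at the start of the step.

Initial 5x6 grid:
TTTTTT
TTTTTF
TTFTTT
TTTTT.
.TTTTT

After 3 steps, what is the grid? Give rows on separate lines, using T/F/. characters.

Step 1: 7 trees catch fire, 2 burn out
  TTTTTF
  TTFTF.
  TF.FTF
  TTFTT.
  .TTTTT
Step 2: 9 trees catch fire, 7 burn out
  TTFTF.
  TF.F..
  F...F.
  TF.FT.
  .TFTTT
Step 3: 7 trees catch fire, 9 burn out
  TF.F..
  F.....
  ......
  F...F.
  .F.FTT

TF.F..
F.....
......
F...F.
.F.FTT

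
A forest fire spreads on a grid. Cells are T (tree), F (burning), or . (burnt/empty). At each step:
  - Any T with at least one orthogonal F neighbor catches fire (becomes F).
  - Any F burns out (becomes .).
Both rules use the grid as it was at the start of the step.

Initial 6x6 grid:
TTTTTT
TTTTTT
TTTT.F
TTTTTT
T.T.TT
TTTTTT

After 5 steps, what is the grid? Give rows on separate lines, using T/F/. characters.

Step 1: 2 trees catch fire, 1 burn out
  TTTTTT
  TTTTTF
  TTTT..
  TTTTTF
  T.T.TT
  TTTTTT
Step 2: 4 trees catch fire, 2 burn out
  TTTTTF
  TTTTF.
  TTTT..
  TTTTF.
  T.T.TF
  TTTTTT
Step 3: 5 trees catch fire, 4 burn out
  TTTTF.
  TTTF..
  TTTT..
  TTTF..
  T.T.F.
  TTTTTF
Step 4: 5 trees catch fire, 5 burn out
  TTTF..
  TTF...
  TTTF..
  TTF...
  T.T...
  TTTTF.
Step 5: 6 trees catch fire, 5 burn out
  TTF...
  TF....
  TTF...
  TF....
  T.F...
  TTTF..

TTF...
TF....
TTF...
TF....
T.F...
TTTF..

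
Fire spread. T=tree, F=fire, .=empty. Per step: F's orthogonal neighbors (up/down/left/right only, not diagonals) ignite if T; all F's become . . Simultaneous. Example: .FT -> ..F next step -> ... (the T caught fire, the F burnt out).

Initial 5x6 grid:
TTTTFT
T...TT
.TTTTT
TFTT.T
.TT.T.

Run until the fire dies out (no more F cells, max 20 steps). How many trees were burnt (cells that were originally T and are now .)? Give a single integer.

Step 1: +7 fires, +2 burnt (F count now 7)
Step 2: +6 fires, +7 burnt (F count now 6)
Step 3: +3 fires, +6 burnt (F count now 3)
Step 4: +2 fires, +3 burnt (F count now 2)
Step 5: +1 fires, +2 burnt (F count now 1)
Step 6: +0 fires, +1 burnt (F count now 0)
Fire out after step 6
Initially T: 20, now '.': 29
Total burnt (originally-T cells now '.'): 19

Answer: 19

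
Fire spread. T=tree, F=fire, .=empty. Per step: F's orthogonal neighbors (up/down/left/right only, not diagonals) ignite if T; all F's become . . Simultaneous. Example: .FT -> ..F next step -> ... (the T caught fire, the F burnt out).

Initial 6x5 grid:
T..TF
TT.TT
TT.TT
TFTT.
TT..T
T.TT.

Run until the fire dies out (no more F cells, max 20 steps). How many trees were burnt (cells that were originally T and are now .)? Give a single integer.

Answer: 16

Derivation:
Step 1: +6 fires, +2 burnt (F count now 6)
Step 2: +6 fires, +6 burnt (F count now 6)
Step 3: +3 fires, +6 burnt (F count now 3)
Step 4: +1 fires, +3 burnt (F count now 1)
Step 5: +0 fires, +1 burnt (F count now 0)
Fire out after step 5
Initially T: 19, now '.': 27
Total burnt (originally-T cells now '.'): 16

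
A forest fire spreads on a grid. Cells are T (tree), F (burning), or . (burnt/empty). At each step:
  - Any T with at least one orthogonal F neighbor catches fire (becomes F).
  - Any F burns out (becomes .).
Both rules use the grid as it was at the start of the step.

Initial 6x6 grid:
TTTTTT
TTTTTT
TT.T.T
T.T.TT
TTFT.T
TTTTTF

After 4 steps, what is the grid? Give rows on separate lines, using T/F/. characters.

Step 1: 6 trees catch fire, 2 burn out
  TTTTTT
  TTTTTT
  TT.T.T
  T.F.TT
  TF.F.F
  TTFTF.
Step 2: 4 trees catch fire, 6 burn out
  TTTTTT
  TTTTTT
  TT.T.T
  T...TF
  F.....
  TF.F..
Step 3: 4 trees catch fire, 4 burn out
  TTTTTT
  TTTTTT
  TT.T.F
  F...F.
  ......
  F.....
Step 4: 2 trees catch fire, 4 burn out
  TTTTTT
  TTTTTF
  FT.T..
  ......
  ......
  ......

TTTTTT
TTTTTF
FT.T..
......
......
......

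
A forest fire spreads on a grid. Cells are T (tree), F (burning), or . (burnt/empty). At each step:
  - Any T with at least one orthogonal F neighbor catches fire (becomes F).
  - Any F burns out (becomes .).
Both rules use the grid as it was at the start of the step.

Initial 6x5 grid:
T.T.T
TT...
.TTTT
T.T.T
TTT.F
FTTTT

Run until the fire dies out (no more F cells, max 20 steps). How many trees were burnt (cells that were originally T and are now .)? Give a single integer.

Step 1: +4 fires, +2 burnt (F count now 4)
Step 2: +5 fires, +4 burnt (F count now 5)
Step 3: +2 fires, +5 burnt (F count now 2)
Step 4: +2 fires, +2 burnt (F count now 2)
Step 5: +1 fires, +2 burnt (F count now 1)
Step 6: +1 fires, +1 burnt (F count now 1)
Step 7: +1 fires, +1 burnt (F count now 1)
Step 8: +1 fires, +1 burnt (F count now 1)
Step 9: +0 fires, +1 burnt (F count now 0)
Fire out after step 9
Initially T: 19, now '.': 28
Total burnt (originally-T cells now '.'): 17

Answer: 17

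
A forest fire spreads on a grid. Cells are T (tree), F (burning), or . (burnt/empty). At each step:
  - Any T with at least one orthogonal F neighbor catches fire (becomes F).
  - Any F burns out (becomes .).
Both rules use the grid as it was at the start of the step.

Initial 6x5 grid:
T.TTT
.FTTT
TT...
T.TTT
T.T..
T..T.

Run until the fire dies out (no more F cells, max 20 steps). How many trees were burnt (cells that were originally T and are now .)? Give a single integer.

Step 1: +2 fires, +1 burnt (F count now 2)
Step 2: +3 fires, +2 burnt (F count now 3)
Step 3: +3 fires, +3 burnt (F count now 3)
Step 4: +2 fires, +3 burnt (F count now 2)
Step 5: +1 fires, +2 burnt (F count now 1)
Step 6: +0 fires, +1 burnt (F count now 0)
Fire out after step 6
Initially T: 17, now '.': 24
Total burnt (originally-T cells now '.'): 11

Answer: 11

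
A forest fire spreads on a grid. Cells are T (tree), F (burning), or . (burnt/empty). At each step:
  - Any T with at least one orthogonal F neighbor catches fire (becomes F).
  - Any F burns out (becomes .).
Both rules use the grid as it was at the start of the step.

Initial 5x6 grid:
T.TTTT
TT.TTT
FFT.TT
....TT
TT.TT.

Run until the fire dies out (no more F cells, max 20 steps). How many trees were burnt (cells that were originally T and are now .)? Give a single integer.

Answer: 4

Derivation:
Step 1: +3 fires, +2 burnt (F count now 3)
Step 2: +1 fires, +3 burnt (F count now 1)
Step 3: +0 fires, +1 burnt (F count now 0)
Fire out after step 3
Initially T: 19, now '.': 15
Total burnt (originally-T cells now '.'): 4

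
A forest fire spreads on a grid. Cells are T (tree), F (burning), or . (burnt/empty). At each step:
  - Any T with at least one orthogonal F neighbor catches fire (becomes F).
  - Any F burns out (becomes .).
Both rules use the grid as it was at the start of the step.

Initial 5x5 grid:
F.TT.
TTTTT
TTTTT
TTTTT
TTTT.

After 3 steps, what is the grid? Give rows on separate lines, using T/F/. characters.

Step 1: 1 trees catch fire, 1 burn out
  ..TT.
  FTTTT
  TTTTT
  TTTTT
  TTTT.
Step 2: 2 trees catch fire, 1 burn out
  ..TT.
  .FTTT
  FTTTT
  TTTTT
  TTTT.
Step 3: 3 trees catch fire, 2 burn out
  ..TT.
  ..FTT
  .FTTT
  FTTTT
  TTTT.

..TT.
..FTT
.FTTT
FTTTT
TTTT.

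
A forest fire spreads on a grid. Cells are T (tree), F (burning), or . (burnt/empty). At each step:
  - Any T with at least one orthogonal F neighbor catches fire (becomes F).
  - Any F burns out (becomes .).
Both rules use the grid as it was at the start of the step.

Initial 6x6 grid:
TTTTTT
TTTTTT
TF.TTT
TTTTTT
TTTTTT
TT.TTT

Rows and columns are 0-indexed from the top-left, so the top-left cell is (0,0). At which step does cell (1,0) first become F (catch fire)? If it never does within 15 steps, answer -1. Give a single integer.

Step 1: cell (1,0)='T' (+3 fires, +1 burnt)
Step 2: cell (1,0)='F' (+6 fires, +3 burnt)
  -> target ignites at step 2
Step 3: cell (1,0)='.' (+7 fires, +6 burnt)
Step 4: cell (1,0)='.' (+6 fires, +7 burnt)
Step 5: cell (1,0)='.' (+6 fires, +6 burnt)
Step 6: cell (1,0)='.' (+4 fires, +6 burnt)
Step 7: cell (1,0)='.' (+1 fires, +4 burnt)
Step 8: cell (1,0)='.' (+0 fires, +1 burnt)
  fire out at step 8

2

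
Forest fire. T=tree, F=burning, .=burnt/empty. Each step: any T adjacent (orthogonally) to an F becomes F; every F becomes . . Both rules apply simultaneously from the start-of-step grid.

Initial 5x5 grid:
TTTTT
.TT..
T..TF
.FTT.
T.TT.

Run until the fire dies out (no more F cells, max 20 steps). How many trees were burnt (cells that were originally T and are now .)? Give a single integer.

Step 1: +2 fires, +2 burnt (F count now 2)
Step 2: +2 fires, +2 burnt (F count now 2)
Step 3: +1 fires, +2 burnt (F count now 1)
Step 4: +0 fires, +1 burnt (F count now 0)
Fire out after step 4
Initially T: 14, now '.': 16
Total burnt (originally-T cells now '.'): 5

Answer: 5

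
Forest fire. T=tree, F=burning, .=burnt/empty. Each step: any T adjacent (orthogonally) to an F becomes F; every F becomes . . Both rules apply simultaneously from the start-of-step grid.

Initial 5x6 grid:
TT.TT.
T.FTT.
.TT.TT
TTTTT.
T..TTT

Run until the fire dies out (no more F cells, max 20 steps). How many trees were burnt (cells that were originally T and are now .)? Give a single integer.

Answer: 17

Derivation:
Step 1: +2 fires, +1 burnt (F count now 2)
Step 2: +4 fires, +2 burnt (F count now 4)
Step 3: +4 fires, +4 burnt (F count now 4)
Step 4: +4 fires, +4 burnt (F count now 4)
Step 5: +2 fires, +4 burnt (F count now 2)
Step 6: +1 fires, +2 burnt (F count now 1)
Step 7: +0 fires, +1 burnt (F count now 0)
Fire out after step 7
Initially T: 20, now '.': 27
Total burnt (originally-T cells now '.'): 17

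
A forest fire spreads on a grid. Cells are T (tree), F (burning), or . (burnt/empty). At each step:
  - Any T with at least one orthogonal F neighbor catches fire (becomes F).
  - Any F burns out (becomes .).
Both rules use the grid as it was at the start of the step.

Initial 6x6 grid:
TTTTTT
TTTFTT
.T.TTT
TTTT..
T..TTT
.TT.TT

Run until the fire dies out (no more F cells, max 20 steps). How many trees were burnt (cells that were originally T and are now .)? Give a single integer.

Answer: 25

Derivation:
Step 1: +4 fires, +1 burnt (F count now 4)
Step 2: +6 fires, +4 burnt (F count now 6)
Step 3: +7 fires, +6 burnt (F count now 7)
Step 4: +3 fires, +7 burnt (F count now 3)
Step 5: +3 fires, +3 burnt (F count now 3)
Step 6: +2 fires, +3 burnt (F count now 2)
Step 7: +0 fires, +2 burnt (F count now 0)
Fire out after step 7
Initially T: 27, now '.': 34
Total burnt (originally-T cells now '.'): 25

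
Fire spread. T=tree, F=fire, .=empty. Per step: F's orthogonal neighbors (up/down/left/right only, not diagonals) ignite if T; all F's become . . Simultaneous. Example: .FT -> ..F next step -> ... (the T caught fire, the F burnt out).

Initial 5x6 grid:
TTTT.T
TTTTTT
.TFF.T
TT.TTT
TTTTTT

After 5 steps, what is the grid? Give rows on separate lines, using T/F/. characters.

Step 1: 4 trees catch fire, 2 burn out
  TTTT.T
  TTFFTT
  .F...T
  TT.FTT
  TTTTTT
Step 2: 7 trees catch fire, 4 burn out
  TTFF.T
  TF..FT
  .....T
  TF..FT
  TTTFTT
Step 3: 8 trees catch fire, 7 burn out
  TF...T
  F....F
  .....T
  F....F
  TFF.FT
Step 4: 5 trees catch fire, 8 burn out
  F....F
  ......
  .....F
  ......
  F....F
Step 5: 0 trees catch fire, 5 burn out
  ......
  ......
  ......
  ......
  ......

......
......
......
......
......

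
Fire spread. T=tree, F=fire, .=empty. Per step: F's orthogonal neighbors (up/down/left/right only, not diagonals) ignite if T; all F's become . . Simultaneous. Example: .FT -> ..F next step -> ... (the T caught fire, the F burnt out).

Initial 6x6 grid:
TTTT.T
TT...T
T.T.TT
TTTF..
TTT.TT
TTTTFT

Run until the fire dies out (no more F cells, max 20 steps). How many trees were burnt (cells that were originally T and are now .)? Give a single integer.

Answer: 21

Derivation:
Step 1: +4 fires, +2 burnt (F count now 4)
Step 2: +5 fires, +4 burnt (F count now 5)
Step 3: +3 fires, +5 burnt (F count now 3)
Step 4: +3 fires, +3 burnt (F count now 3)
Step 5: +1 fires, +3 burnt (F count now 1)
Step 6: +2 fires, +1 burnt (F count now 2)
Step 7: +1 fires, +2 burnt (F count now 1)
Step 8: +1 fires, +1 burnt (F count now 1)
Step 9: +1 fires, +1 burnt (F count now 1)
Step 10: +0 fires, +1 burnt (F count now 0)
Fire out after step 10
Initially T: 25, now '.': 32
Total burnt (originally-T cells now '.'): 21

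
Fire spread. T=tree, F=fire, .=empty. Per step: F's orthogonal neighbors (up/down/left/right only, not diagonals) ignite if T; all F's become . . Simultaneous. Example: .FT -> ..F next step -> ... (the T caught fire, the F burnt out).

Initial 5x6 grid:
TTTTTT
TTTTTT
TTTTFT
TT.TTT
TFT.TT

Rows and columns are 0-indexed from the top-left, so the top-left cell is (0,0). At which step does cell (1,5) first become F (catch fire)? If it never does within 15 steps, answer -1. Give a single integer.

Step 1: cell (1,5)='T' (+7 fires, +2 burnt)
Step 2: cell (1,5)='F' (+9 fires, +7 burnt)
  -> target ignites at step 2
Step 3: cell (1,5)='.' (+6 fires, +9 burnt)
Step 4: cell (1,5)='.' (+3 fires, +6 burnt)
Step 5: cell (1,5)='.' (+1 fires, +3 burnt)
Step 6: cell (1,5)='.' (+0 fires, +1 burnt)
  fire out at step 6

2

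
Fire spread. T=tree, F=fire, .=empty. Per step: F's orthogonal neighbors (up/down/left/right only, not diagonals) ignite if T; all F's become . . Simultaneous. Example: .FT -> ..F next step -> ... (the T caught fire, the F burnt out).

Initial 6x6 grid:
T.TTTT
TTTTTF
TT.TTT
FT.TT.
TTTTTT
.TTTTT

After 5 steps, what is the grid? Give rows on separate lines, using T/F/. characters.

Step 1: 6 trees catch fire, 2 burn out
  T.TTTF
  TTTTF.
  FT.TTF
  .F.TT.
  FTTTTT
  .TTTTT
Step 2: 6 trees catch fire, 6 burn out
  T.TTF.
  FTTF..
  .F.TF.
  ...TT.
  .FTTTT
  .TTTTT
Step 3: 8 trees catch fire, 6 burn out
  F.TF..
  .FF...
  ...F..
  ...TF.
  ..FTTT
  .FTTTT
Step 4: 5 trees catch fire, 8 burn out
  ..F...
  ......
  ......
  ...F..
  ...FFT
  ..FTTT
Step 5: 3 trees catch fire, 5 burn out
  ......
  ......
  ......
  ......
  .....F
  ...FFT

......
......
......
......
.....F
...FFT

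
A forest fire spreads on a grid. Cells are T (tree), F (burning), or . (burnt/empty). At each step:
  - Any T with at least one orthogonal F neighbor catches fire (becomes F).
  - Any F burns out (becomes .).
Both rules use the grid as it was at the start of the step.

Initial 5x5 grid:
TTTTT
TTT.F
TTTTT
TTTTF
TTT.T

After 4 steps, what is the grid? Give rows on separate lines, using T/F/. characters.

Step 1: 4 trees catch fire, 2 burn out
  TTTTF
  TTT..
  TTTTF
  TTTF.
  TTT.F
Step 2: 3 trees catch fire, 4 burn out
  TTTF.
  TTT..
  TTTF.
  TTF..
  TTT..
Step 3: 4 trees catch fire, 3 burn out
  TTF..
  TTT..
  TTF..
  TF...
  TTF..
Step 4: 5 trees catch fire, 4 burn out
  TF...
  TTF..
  TF...
  F....
  TF...

TF...
TTF..
TF...
F....
TF...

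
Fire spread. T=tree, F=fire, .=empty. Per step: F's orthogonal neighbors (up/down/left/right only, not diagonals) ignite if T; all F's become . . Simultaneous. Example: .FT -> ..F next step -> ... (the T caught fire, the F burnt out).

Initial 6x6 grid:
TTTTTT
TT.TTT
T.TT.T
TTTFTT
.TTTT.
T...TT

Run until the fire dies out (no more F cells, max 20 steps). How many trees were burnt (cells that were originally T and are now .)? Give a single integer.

Step 1: +4 fires, +1 burnt (F count now 4)
Step 2: +6 fires, +4 burnt (F count now 6)
Step 3: +6 fires, +6 burnt (F count now 6)
Step 4: +5 fires, +6 burnt (F count now 5)
Step 5: +3 fires, +5 burnt (F count now 3)
Step 6: +2 fires, +3 burnt (F count now 2)
Step 7: +0 fires, +2 burnt (F count now 0)
Fire out after step 7
Initially T: 27, now '.': 35
Total burnt (originally-T cells now '.'): 26

Answer: 26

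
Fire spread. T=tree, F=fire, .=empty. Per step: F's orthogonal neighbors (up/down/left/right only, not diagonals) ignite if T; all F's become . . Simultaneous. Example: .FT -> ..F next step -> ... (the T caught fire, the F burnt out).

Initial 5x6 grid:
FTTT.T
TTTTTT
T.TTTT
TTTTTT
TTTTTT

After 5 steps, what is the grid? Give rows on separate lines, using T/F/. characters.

Step 1: 2 trees catch fire, 1 burn out
  .FTT.T
  FTTTTT
  T.TTTT
  TTTTTT
  TTTTTT
Step 2: 3 trees catch fire, 2 burn out
  ..FT.T
  .FTTTT
  F.TTTT
  TTTTTT
  TTTTTT
Step 3: 3 trees catch fire, 3 burn out
  ...F.T
  ..FTTT
  ..TTTT
  FTTTTT
  TTTTTT
Step 4: 4 trees catch fire, 3 burn out
  .....T
  ...FTT
  ..FTTT
  .FTTTT
  FTTTTT
Step 5: 4 trees catch fire, 4 burn out
  .....T
  ....FT
  ...FTT
  ..FTTT
  .FTTTT

.....T
....FT
...FTT
..FTTT
.FTTTT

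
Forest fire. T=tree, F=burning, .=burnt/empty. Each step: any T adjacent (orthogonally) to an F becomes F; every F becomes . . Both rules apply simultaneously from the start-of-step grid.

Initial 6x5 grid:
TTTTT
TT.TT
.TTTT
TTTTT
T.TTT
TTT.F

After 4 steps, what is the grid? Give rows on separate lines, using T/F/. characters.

Step 1: 1 trees catch fire, 1 burn out
  TTTTT
  TT.TT
  .TTTT
  TTTTT
  T.TTF
  TTT..
Step 2: 2 trees catch fire, 1 burn out
  TTTTT
  TT.TT
  .TTTT
  TTTTF
  T.TF.
  TTT..
Step 3: 3 trees catch fire, 2 burn out
  TTTTT
  TT.TT
  .TTTF
  TTTF.
  T.F..
  TTT..
Step 4: 4 trees catch fire, 3 burn out
  TTTTT
  TT.TF
  .TTF.
  TTF..
  T....
  TTF..

TTTTT
TT.TF
.TTF.
TTF..
T....
TTF..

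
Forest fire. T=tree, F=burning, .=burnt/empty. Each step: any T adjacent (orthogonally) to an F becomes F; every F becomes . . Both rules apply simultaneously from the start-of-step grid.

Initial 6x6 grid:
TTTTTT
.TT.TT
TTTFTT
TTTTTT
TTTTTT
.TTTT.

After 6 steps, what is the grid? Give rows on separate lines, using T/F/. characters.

Step 1: 3 trees catch fire, 1 burn out
  TTTTTT
  .TT.TT
  TTF.FT
  TTTFTT
  TTTTTT
  .TTTT.
Step 2: 7 trees catch fire, 3 burn out
  TTTTTT
  .TF.FT
  TF...F
  TTF.FT
  TTTFTT
  .TTTT.
Step 3: 10 trees catch fire, 7 burn out
  TTFTFT
  .F...F
  F.....
  TF...F
  TTF.FT
  .TTFT.
Step 4: 8 trees catch fire, 10 burn out
  TF.F.F
  ......
  ......
  F.....
  TF...F
  .TF.F.
Step 5: 3 trees catch fire, 8 burn out
  F.....
  ......
  ......
  ......
  F.....
  .F....
Step 6: 0 trees catch fire, 3 burn out
  ......
  ......
  ......
  ......
  ......
  ......

......
......
......
......
......
......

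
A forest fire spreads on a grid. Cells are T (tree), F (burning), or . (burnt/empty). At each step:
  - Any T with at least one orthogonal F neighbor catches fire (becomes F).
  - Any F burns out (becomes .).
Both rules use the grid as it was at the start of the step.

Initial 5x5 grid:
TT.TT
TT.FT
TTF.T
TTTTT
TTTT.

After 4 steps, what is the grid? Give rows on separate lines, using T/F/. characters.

Step 1: 4 trees catch fire, 2 burn out
  TT.FT
  TT..F
  TF..T
  TTFTT
  TTTT.
Step 2: 7 trees catch fire, 4 burn out
  TT..F
  TF...
  F...F
  TF.FT
  TTFT.
Step 3: 6 trees catch fire, 7 burn out
  TF...
  F....
  .....
  F...F
  TF.F.
Step 4: 2 trees catch fire, 6 burn out
  F....
  .....
  .....
  .....
  F....

F....
.....
.....
.....
F....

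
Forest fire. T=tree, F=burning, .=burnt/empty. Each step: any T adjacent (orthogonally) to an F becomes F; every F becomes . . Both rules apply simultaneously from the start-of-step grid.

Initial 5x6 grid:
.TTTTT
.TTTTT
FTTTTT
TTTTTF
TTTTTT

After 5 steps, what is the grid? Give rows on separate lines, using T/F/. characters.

Step 1: 5 trees catch fire, 2 burn out
  .TTTTT
  .TTTTT
  .FTTTF
  FTTTF.
  TTTTTF
Step 2: 8 trees catch fire, 5 burn out
  .TTTTT
  .FTTTF
  ..FTF.
  .FTF..
  FTTTF.
Step 3: 8 trees catch fire, 8 burn out
  .FTTTF
  ..FTF.
  ...F..
  ..F...
  .FTF..
Step 4: 4 trees catch fire, 8 burn out
  ..FTF.
  ...F..
  ......
  ......
  ..F...
Step 5: 1 trees catch fire, 4 burn out
  ...F..
  ......
  ......
  ......
  ......

...F..
......
......
......
......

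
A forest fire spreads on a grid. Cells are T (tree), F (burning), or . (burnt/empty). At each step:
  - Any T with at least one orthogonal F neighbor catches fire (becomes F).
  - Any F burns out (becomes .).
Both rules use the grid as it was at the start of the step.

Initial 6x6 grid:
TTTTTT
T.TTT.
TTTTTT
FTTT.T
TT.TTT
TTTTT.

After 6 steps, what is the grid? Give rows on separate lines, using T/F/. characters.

Step 1: 3 trees catch fire, 1 burn out
  TTTTTT
  T.TTT.
  FTTTTT
  .FTT.T
  FT.TTT
  TTTTT.
Step 2: 5 trees catch fire, 3 burn out
  TTTTTT
  F.TTT.
  .FTTTT
  ..FT.T
  .F.TTT
  FTTTT.
Step 3: 4 trees catch fire, 5 burn out
  FTTTTT
  ..TTT.
  ..FTTT
  ...F.T
  ...TTT
  .FTTT.
Step 4: 5 trees catch fire, 4 burn out
  .FTTTT
  ..FTT.
  ...FTT
  .....T
  ...FTT
  ..FTT.
Step 5: 5 trees catch fire, 5 burn out
  ..FTTT
  ...FT.
  ....FT
  .....T
  ....FT
  ...FT.
Step 6: 5 trees catch fire, 5 burn out
  ...FTT
  ....F.
  .....F
  .....T
  .....F
  ....F.

...FTT
....F.
.....F
.....T
.....F
....F.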